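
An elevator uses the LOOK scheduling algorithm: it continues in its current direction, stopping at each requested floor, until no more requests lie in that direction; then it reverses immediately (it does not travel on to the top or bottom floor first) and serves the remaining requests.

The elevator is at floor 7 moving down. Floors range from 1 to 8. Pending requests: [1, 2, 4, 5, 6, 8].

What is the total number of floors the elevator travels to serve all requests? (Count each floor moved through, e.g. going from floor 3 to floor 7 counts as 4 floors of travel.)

Answer: 13

Derivation:
Start at floor 7 moving down, LOOK stop order: [6, 5, 4, 2, 1, 8]
  7 → 6: |6-7| = 1, total = 1
  6 → 5: |5-6| = 1, total = 2
  5 → 4: |4-5| = 1, total = 3
  4 → 2: |2-4| = 2, total = 5
  2 → 1: |1-2| = 1, total = 6
  1 → 8: |8-1| = 7, total = 13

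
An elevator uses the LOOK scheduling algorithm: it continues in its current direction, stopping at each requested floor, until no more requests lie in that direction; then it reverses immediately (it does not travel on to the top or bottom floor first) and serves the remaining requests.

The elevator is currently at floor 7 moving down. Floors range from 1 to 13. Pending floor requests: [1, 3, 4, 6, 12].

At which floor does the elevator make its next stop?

Current floor: 7, direction: down
Requests above: [12]
Requests below: [1, 3, 4, 6]
Moving down and requests lie below → nearest below is max([1, 3, 4, 6]) = 6

Answer: 6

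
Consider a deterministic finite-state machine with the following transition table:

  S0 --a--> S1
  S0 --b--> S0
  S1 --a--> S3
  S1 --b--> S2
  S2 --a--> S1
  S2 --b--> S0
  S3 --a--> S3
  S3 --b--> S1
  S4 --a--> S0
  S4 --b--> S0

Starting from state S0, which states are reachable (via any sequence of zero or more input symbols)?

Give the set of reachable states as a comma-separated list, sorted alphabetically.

Answer: S0, S1, S2, S3

Derivation:
BFS from S0:
  visit S0: S0--a-->S1 (new), S0--b-->S0 (seen)
  visit S1: S1--a-->S3 (new), S1--b-->S2 (new)
  visit S3: S3--a-->S3 (seen), S3--b-->S1 (seen)
  visit S2: S2--a-->S1 (seen), S2--b-->S0 (seen)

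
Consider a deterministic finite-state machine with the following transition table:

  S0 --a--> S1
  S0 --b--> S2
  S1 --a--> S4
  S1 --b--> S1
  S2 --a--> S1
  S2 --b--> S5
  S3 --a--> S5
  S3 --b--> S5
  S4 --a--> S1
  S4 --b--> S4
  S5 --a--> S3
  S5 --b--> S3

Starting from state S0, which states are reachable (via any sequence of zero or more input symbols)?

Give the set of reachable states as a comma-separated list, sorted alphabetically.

BFS from S0:
  visit S0: S0--a-->S1 (new), S0--b-->S2 (new)
  visit S1: S1--a-->S4 (new), S1--b-->S1 (seen)
  visit S2: S2--a-->S1 (seen), S2--b-->S5 (new)
  visit S4: S4--a-->S1 (seen), S4--b-->S4 (seen)
  visit S5: S5--a-->S3 (new), S5--b-->S3 (seen)
  visit S3: S3--a-->S5 (seen), S3--b-->S5 (seen)

Answer: S0, S1, S2, S3, S4, S5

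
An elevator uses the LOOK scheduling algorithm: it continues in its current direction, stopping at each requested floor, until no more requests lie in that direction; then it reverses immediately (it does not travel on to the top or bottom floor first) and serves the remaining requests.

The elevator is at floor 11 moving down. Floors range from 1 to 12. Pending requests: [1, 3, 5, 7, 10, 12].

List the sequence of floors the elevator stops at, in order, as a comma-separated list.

Current: 11, moving DOWN
Serve below first (descending): [10, 7, 5, 3, 1]
Then reverse, serve above (ascending): [12]

Answer: 10, 7, 5, 3, 1, 12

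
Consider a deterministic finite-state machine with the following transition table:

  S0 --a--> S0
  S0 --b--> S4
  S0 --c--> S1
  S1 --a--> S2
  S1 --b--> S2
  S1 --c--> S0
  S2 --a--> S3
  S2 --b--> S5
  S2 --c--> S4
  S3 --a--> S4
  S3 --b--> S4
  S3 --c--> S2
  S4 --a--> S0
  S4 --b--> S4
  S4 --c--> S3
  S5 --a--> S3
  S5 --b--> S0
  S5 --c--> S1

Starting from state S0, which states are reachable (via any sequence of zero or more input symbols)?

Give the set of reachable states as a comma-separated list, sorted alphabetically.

BFS from S0:
  visit S0: S0--a-->S0 (seen), S0--b-->S4 (new), S0--c-->S1 (new)
  visit S4: S4--a-->S0 (seen), S4--b-->S4 (seen), S4--c-->S3 (new)
  visit S1: S1--a-->S2 (new), S1--b-->S2 (seen), S1--c-->S0 (seen)
  visit S3: S3--a-->S4 (seen), S3--b-->S4 (seen), S3--c-->S2 (seen)
  visit S2: S2--a-->S3 (seen), S2--b-->S5 (new), S2--c-->S4 (seen)
  visit S5: S5--a-->S3 (seen), S5--b-->S0 (seen), S5--c-->S1 (seen)

Answer: S0, S1, S2, S3, S4, S5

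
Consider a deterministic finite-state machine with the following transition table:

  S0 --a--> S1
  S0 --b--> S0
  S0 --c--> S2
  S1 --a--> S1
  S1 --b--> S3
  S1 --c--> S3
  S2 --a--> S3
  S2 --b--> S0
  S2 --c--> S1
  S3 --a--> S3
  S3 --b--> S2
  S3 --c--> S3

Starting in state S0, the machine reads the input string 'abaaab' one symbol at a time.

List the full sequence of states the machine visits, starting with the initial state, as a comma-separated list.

Start: S0
  read 'a': S0 --a--> S1
  read 'b': S1 --b--> S3
  read 'a': S3 --a--> S3
  read 'a': S3 --a--> S3
  read 'a': S3 --a--> S3
  read 'b': S3 --b--> S2

Answer: S0, S1, S3, S3, S3, S3, S2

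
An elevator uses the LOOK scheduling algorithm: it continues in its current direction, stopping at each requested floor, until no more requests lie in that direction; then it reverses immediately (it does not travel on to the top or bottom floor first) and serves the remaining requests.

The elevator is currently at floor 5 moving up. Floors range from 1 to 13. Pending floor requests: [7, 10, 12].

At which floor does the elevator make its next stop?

Current floor: 5, direction: up
Requests above: [7, 10, 12]
Requests below: []
Moving up and requests lie above → nearest above is min([7, 10, 12]) = 7

Answer: 7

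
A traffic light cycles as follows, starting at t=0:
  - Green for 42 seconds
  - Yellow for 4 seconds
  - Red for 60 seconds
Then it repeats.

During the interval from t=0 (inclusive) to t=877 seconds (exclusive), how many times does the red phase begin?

Cycle = 42+4+60 = 106s
red phase starts at t = k*106 + 46 for k=0,1,2,...
Need k*106+46 < 877 → k < 7.840
k ∈ {0, ..., 7} → 8 starts

Answer: 8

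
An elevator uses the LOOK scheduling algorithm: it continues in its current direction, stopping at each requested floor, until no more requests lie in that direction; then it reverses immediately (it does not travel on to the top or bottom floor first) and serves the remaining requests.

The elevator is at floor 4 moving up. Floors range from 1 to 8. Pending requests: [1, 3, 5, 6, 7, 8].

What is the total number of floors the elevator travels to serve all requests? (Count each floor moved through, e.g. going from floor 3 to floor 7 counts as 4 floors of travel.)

Answer: 11

Derivation:
Start at floor 4 moving up, LOOK stop order: [5, 6, 7, 8, 3, 1]
  4 → 5: |5-4| = 1, total = 1
  5 → 6: |6-5| = 1, total = 2
  6 → 7: |7-6| = 1, total = 3
  7 → 8: |8-7| = 1, total = 4
  8 → 3: |3-8| = 5, total = 9
  3 → 1: |1-3| = 2, total = 11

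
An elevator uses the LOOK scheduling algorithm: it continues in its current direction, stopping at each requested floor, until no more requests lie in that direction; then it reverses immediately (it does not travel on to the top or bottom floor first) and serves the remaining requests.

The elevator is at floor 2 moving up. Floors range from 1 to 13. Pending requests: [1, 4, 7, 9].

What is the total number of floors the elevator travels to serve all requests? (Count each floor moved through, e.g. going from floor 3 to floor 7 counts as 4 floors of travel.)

Start at floor 2 moving up, LOOK stop order: [4, 7, 9, 1]
  2 → 4: |4-2| = 2, total = 2
  4 → 7: |7-4| = 3, total = 5
  7 → 9: |9-7| = 2, total = 7
  9 → 1: |1-9| = 8, total = 15

Answer: 15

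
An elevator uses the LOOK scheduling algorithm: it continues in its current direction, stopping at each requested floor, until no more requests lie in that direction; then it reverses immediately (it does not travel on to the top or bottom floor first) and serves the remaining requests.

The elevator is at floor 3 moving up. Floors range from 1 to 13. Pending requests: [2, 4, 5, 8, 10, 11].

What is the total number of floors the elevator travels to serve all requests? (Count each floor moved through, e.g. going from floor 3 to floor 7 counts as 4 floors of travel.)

Answer: 17

Derivation:
Start at floor 3 moving up, LOOK stop order: [4, 5, 8, 10, 11, 2]
  3 → 4: |4-3| = 1, total = 1
  4 → 5: |5-4| = 1, total = 2
  5 → 8: |8-5| = 3, total = 5
  8 → 10: |10-8| = 2, total = 7
  10 → 11: |11-10| = 1, total = 8
  11 → 2: |2-11| = 9, total = 17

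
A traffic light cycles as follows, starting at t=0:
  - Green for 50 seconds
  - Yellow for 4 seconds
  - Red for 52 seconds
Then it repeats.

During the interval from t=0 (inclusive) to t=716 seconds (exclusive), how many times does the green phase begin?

Answer: 7

Derivation:
Cycle = 50+4+52 = 106s
green phase starts at t = k*106 + 0 for k=0,1,2,...
Need k*106+0 < 716 → k < 6.755
k ∈ {0, ..., 6} → 7 starts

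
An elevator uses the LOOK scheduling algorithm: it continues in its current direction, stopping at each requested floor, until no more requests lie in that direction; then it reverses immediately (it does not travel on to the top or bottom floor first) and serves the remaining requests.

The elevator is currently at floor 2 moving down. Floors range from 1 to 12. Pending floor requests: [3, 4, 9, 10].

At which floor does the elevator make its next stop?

Answer: 3

Derivation:
Current floor: 2, direction: down
Requests above: [3, 4, 9, 10]
Requests below: []
Moving down but no requests below → reverse; nearest above is min([3, 4, 9, 10]) = 3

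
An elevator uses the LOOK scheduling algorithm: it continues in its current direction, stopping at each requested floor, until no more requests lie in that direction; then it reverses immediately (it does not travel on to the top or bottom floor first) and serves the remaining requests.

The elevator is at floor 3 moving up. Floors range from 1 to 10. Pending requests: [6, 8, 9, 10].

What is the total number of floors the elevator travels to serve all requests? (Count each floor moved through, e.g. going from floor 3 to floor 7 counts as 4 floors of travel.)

Answer: 7

Derivation:
Start at floor 3 moving up, LOOK stop order: [6, 8, 9, 10]
  3 → 6: |6-3| = 3, total = 3
  6 → 8: |8-6| = 2, total = 5
  8 → 9: |9-8| = 1, total = 6
  9 → 10: |10-9| = 1, total = 7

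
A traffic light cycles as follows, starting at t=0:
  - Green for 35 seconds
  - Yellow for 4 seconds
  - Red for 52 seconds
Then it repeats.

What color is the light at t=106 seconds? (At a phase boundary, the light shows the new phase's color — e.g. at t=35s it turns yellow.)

Cycle length = 35 + 4 + 52 = 91s
t = 106, phase_t = 106 mod 91 = 15
15 < 35 (green end) → GREEN

Answer: green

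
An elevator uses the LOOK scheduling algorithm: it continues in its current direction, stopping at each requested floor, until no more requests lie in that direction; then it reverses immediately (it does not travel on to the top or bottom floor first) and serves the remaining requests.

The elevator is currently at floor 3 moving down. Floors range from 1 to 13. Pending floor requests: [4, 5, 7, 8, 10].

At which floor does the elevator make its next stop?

Current floor: 3, direction: down
Requests above: [4, 5, 7, 8, 10]
Requests below: []
Moving down but no requests below → reverse; nearest above is min([4, 5, 7, 8, 10]) = 4

Answer: 4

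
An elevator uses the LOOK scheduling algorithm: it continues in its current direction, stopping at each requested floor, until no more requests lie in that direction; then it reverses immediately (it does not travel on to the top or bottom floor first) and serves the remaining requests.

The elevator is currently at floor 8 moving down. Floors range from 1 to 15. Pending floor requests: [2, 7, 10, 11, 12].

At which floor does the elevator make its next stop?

Current floor: 8, direction: down
Requests above: [10, 11, 12]
Requests below: [2, 7]
Moving down and requests lie below → nearest below is max([2, 7]) = 7

Answer: 7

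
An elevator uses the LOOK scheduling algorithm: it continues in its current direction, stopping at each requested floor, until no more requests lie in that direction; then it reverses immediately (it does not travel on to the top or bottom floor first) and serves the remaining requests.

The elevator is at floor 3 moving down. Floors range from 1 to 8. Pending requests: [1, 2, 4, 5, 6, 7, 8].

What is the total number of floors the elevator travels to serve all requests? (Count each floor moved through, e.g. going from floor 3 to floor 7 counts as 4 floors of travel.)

Answer: 9

Derivation:
Start at floor 3 moving down, LOOK stop order: [2, 1, 4, 5, 6, 7, 8]
  3 → 2: |2-3| = 1, total = 1
  2 → 1: |1-2| = 1, total = 2
  1 → 4: |4-1| = 3, total = 5
  4 → 5: |5-4| = 1, total = 6
  5 → 6: |6-5| = 1, total = 7
  6 → 7: |7-6| = 1, total = 8
  7 → 8: |8-7| = 1, total = 9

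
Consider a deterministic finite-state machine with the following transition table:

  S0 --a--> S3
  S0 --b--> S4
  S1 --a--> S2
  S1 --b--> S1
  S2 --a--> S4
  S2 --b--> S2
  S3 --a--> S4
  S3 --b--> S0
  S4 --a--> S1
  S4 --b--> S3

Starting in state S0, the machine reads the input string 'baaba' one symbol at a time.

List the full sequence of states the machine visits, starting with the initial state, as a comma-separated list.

Start: S0
  read 'b': S0 --b--> S4
  read 'a': S4 --a--> S1
  read 'a': S1 --a--> S2
  read 'b': S2 --b--> S2
  read 'a': S2 --a--> S4

Answer: S0, S4, S1, S2, S2, S4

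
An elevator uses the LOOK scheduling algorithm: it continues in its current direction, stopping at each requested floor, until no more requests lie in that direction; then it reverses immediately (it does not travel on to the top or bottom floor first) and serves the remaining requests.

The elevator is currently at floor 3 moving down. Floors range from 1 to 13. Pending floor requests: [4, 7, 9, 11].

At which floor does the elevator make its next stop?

Current floor: 3, direction: down
Requests above: [4, 7, 9, 11]
Requests below: []
Moving down but no requests below → reverse; nearest above is min([4, 7, 9, 11]) = 4

Answer: 4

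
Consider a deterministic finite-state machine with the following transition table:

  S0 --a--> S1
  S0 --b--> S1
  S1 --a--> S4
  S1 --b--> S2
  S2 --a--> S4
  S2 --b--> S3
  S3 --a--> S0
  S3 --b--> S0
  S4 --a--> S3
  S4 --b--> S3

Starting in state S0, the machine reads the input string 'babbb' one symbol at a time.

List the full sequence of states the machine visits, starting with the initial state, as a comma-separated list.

Start: S0
  read 'b': S0 --b--> S1
  read 'a': S1 --a--> S4
  read 'b': S4 --b--> S3
  read 'b': S3 --b--> S0
  read 'b': S0 --b--> S1

Answer: S0, S1, S4, S3, S0, S1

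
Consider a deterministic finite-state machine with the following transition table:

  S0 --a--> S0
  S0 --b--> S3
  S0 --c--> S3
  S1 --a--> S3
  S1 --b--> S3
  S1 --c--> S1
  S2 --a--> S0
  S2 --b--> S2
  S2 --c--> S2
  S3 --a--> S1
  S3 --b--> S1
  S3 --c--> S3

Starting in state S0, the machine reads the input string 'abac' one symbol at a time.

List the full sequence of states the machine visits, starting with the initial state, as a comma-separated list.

Start: S0
  read 'a': S0 --a--> S0
  read 'b': S0 --b--> S3
  read 'a': S3 --a--> S1
  read 'c': S1 --c--> S1

Answer: S0, S0, S3, S1, S1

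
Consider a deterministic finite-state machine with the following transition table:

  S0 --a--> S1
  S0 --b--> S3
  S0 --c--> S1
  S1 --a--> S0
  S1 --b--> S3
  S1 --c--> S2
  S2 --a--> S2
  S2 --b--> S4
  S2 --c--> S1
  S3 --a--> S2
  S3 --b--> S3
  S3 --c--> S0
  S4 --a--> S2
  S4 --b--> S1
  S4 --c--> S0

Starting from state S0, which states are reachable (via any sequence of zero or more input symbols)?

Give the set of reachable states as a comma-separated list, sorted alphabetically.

BFS from S0:
  visit S0: S0--a-->S1 (new), S0--b-->S3 (new), S0--c-->S1 (seen)
  visit S1: S1--a-->S0 (seen), S1--b-->S3 (seen), S1--c-->S2 (new)
  visit S3: S3--a-->S2 (seen), S3--b-->S3 (seen), S3--c-->S0 (seen)
  visit S2: S2--a-->S2 (seen), S2--b-->S4 (new), S2--c-->S1 (seen)
  visit S4: S4--a-->S2 (seen), S4--b-->S1 (seen), S4--c-->S0 (seen)

Answer: S0, S1, S2, S3, S4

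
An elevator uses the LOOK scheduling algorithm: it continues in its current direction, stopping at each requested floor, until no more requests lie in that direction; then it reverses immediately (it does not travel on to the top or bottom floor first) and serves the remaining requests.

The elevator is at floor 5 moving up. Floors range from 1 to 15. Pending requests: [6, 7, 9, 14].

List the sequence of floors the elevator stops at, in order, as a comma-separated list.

Current: 5, moving UP
Serve above first (ascending): [6, 7, 9, 14]
Then reverse, serve below (descending): []

Answer: 6, 7, 9, 14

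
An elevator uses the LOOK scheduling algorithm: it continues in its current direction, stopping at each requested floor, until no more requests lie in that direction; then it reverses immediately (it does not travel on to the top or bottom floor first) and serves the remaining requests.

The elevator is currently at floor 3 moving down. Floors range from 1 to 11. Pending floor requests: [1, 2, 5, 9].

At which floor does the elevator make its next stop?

Current floor: 3, direction: down
Requests above: [5, 9]
Requests below: [1, 2]
Moving down and requests lie below → nearest below is max([1, 2]) = 2

Answer: 2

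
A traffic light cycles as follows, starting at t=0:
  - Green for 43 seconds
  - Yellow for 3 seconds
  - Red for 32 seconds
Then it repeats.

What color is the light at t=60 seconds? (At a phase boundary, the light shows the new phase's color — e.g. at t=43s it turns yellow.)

Answer: red

Derivation:
Cycle length = 43 + 3 + 32 = 78s
t = 60, phase_t = 60 mod 78 = 60
60 >= 46 → RED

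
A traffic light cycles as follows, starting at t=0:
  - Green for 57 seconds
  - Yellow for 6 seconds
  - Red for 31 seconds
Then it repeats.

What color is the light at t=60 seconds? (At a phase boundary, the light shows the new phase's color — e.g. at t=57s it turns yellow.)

Answer: yellow

Derivation:
Cycle length = 57 + 6 + 31 = 94s
t = 60, phase_t = 60 mod 94 = 60
57 <= 60 < 63 (yellow end) → YELLOW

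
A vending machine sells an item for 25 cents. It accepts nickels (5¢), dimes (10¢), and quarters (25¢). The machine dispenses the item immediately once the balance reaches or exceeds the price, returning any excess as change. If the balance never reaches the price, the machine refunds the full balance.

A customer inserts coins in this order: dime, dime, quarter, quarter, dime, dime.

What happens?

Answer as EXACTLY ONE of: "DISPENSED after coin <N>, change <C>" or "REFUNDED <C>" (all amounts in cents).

Price: 25¢
Coin 1 (dime, 10¢): balance = 10¢
Coin 2 (dime, 10¢): balance = 20¢
Coin 3 (quarter, 25¢): balance = 45¢
  → balance >= price → DISPENSE, change = 45 - 25 = 20¢

Answer: DISPENSED after coin 3, change 20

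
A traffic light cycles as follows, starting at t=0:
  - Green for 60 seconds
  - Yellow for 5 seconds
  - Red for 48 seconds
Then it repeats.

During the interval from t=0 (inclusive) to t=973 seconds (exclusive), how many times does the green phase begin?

Cycle = 60+5+48 = 113s
green phase starts at t = k*113 + 0 for k=0,1,2,...
Need k*113+0 < 973 → k < 8.611
k ∈ {0, ..., 8} → 9 starts

Answer: 9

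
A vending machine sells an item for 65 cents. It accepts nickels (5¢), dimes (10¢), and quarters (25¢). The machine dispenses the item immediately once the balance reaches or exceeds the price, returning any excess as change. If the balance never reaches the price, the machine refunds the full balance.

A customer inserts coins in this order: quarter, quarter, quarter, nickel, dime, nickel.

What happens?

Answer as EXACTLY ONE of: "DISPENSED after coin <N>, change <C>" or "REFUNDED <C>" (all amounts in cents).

Price: 65¢
Coin 1 (quarter, 25¢): balance = 25¢
Coin 2 (quarter, 25¢): balance = 50¢
Coin 3 (quarter, 25¢): balance = 75¢
  → balance >= price → DISPENSE, change = 75 - 65 = 10¢

Answer: DISPENSED after coin 3, change 10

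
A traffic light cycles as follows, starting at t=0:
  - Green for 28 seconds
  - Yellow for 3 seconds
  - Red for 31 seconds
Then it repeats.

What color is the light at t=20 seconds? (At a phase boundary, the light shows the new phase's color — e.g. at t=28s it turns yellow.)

Answer: green

Derivation:
Cycle length = 28 + 3 + 31 = 62s
t = 20, phase_t = 20 mod 62 = 20
20 < 28 (green end) → GREEN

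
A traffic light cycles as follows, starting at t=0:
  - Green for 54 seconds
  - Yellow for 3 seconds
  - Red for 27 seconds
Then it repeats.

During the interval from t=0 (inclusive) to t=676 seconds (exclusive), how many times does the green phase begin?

Answer: 9

Derivation:
Cycle = 54+3+27 = 84s
green phase starts at t = k*84 + 0 for k=0,1,2,...
Need k*84+0 < 676 → k < 8.048
k ∈ {0, ..., 8} → 9 starts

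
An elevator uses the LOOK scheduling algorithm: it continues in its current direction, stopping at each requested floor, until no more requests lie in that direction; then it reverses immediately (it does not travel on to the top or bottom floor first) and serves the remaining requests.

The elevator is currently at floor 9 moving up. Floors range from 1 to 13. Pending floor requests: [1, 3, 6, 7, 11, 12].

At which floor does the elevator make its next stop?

Answer: 11

Derivation:
Current floor: 9, direction: up
Requests above: [11, 12]
Requests below: [1, 3, 6, 7]
Moving up and requests lie above → nearest above is min([11, 12]) = 11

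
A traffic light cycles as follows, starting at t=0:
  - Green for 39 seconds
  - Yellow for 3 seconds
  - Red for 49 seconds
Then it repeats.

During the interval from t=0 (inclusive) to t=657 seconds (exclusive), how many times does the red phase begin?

Answer: 7

Derivation:
Cycle = 39+3+49 = 91s
red phase starts at t = k*91 + 42 for k=0,1,2,...
Need k*91+42 < 657 → k < 6.758
k ∈ {0, ..., 6} → 7 starts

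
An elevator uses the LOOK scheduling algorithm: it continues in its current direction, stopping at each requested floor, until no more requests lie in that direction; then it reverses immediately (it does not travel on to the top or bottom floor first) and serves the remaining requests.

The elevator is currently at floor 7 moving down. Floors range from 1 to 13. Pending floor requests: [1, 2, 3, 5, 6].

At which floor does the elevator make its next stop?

Current floor: 7, direction: down
Requests above: []
Requests below: [1, 2, 3, 5, 6]
Moving down and requests lie below → nearest below is max([1, 2, 3, 5, 6]) = 6

Answer: 6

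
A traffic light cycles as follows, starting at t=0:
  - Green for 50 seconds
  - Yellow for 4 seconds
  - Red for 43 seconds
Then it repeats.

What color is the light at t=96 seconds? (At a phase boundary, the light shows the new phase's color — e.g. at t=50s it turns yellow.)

Cycle length = 50 + 4 + 43 = 97s
t = 96, phase_t = 96 mod 97 = 96
96 >= 54 → RED

Answer: red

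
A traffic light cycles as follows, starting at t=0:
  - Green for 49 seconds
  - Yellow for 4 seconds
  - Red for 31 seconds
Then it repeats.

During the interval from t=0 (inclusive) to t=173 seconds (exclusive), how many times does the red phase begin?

Cycle = 49+4+31 = 84s
red phase starts at t = k*84 + 53 for k=0,1,2,...
Need k*84+53 < 173 → k < 1.429
k ∈ {0, ..., 1} → 2 starts

Answer: 2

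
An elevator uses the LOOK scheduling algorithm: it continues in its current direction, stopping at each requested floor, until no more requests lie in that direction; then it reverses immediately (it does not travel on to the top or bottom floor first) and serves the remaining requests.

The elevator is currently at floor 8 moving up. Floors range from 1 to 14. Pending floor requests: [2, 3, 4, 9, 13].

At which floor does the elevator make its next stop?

Answer: 9

Derivation:
Current floor: 8, direction: up
Requests above: [9, 13]
Requests below: [2, 3, 4]
Moving up and requests lie above → nearest above is min([9, 13]) = 9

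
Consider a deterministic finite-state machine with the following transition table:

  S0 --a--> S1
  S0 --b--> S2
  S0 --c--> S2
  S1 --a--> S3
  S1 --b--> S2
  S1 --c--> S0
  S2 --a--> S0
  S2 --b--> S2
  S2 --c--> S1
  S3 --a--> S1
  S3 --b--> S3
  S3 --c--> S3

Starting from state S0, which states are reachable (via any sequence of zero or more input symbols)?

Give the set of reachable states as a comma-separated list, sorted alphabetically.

Answer: S0, S1, S2, S3

Derivation:
BFS from S0:
  visit S0: S0--a-->S1 (new), S0--b-->S2 (new), S0--c-->S2 (seen)
  visit S1: S1--a-->S3 (new), S1--b-->S2 (seen), S1--c-->S0 (seen)
  visit S2: S2--a-->S0 (seen), S2--b-->S2 (seen), S2--c-->S1 (seen)
  visit S3: S3--a-->S1 (seen), S3--b-->S3 (seen), S3--c-->S3 (seen)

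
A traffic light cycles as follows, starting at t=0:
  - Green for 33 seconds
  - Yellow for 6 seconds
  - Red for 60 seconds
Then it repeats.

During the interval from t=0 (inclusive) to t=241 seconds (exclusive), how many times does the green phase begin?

Cycle = 33+6+60 = 99s
green phase starts at t = k*99 + 0 for k=0,1,2,...
Need k*99+0 < 241 → k < 2.434
k ∈ {0, ..., 2} → 3 starts

Answer: 3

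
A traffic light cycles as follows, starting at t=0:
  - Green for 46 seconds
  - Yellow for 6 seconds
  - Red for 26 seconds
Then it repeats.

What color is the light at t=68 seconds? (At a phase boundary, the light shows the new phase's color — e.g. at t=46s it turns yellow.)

Cycle length = 46 + 6 + 26 = 78s
t = 68, phase_t = 68 mod 78 = 68
68 >= 52 → RED

Answer: red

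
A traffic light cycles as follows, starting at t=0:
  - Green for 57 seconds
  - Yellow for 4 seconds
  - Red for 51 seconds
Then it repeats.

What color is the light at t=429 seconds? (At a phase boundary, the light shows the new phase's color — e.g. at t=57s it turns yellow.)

Answer: red

Derivation:
Cycle length = 57 + 4 + 51 = 112s
t = 429, phase_t = 429 mod 112 = 93
93 >= 61 → RED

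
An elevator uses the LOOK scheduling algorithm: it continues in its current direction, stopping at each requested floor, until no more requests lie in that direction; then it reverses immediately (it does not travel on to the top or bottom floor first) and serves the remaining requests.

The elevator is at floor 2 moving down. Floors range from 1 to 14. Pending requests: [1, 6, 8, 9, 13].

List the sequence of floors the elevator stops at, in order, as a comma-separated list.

Answer: 1, 6, 8, 9, 13

Derivation:
Current: 2, moving DOWN
Serve below first (descending): [1]
Then reverse, serve above (ascending): [6, 8, 9, 13]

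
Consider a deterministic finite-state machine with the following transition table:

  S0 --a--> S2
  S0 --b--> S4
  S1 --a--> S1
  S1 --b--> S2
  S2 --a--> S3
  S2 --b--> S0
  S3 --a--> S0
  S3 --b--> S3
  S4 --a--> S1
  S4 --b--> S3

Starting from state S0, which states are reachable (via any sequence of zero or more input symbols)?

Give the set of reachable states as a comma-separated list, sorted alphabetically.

Answer: S0, S1, S2, S3, S4

Derivation:
BFS from S0:
  visit S0: S0--a-->S2 (new), S0--b-->S4 (new)
  visit S2: S2--a-->S3 (new), S2--b-->S0 (seen)
  visit S4: S4--a-->S1 (new), S4--b-->S3 (seen)
  visit S3: S3--a-->S0 (seen), S3--b-->S3 (seen)
  visit S1: S1--a-->S1 (seen), S1--b-->S2 (seen)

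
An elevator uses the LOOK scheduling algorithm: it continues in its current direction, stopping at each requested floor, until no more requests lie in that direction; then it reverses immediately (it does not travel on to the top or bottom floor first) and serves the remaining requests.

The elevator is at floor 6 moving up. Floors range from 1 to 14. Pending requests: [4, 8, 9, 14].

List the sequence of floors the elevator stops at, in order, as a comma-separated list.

Answer: 8, 9, 14, 4

Derivation:
Current: 6, moving UP
Serve above first (ascending): [8, 9, 14]
Then reverse, serve below (descending): [4]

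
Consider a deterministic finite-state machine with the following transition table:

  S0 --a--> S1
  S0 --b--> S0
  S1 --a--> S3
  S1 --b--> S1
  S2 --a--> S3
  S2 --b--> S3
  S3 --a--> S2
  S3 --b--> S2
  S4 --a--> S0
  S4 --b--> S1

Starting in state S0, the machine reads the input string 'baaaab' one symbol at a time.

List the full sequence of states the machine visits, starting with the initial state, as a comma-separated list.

Answer: S0, S0, S1, S3, S2, S3, S2

Derivation:
Start: S0
  read 'b': S0 --b--> S0
  read 'a': S0 --a--> S1
  read 'a': S1 --a--> S3
  read 'a': S3 --a--> S2
  read 'a': S2 --a--> S3
  read 'b': S3 --b--> S2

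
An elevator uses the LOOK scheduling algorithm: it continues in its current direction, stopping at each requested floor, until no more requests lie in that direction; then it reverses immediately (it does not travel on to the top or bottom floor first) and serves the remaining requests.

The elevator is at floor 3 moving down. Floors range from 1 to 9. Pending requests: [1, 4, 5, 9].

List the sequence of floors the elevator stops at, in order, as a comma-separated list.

Answer: 1, 4, 5, 9

Derivation:
Current: 3, moving DOWN
Serve below first (descending): [1]
Then reverse, serve above (ascending): [4, 5, 9]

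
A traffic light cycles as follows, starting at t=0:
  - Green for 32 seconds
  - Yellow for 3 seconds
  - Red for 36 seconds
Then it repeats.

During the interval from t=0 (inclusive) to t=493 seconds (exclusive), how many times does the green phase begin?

Cycle = 32+3+36 = 71s
green phase starts at t = k*71 + 0 for k=0,1,2,...
Need k*71+0 < 493 → k < 6.944
k ∈ {0, ..., 6} → 7 starts

Answer: 7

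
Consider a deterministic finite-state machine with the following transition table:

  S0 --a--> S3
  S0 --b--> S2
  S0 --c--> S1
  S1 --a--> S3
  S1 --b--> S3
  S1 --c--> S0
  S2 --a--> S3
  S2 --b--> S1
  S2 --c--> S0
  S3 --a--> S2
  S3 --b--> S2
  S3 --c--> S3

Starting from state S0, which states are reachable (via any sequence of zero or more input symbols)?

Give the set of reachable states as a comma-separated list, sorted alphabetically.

Answer: S0, S1, S2, S3

Derivation:
BFS from S0:
  visit S0: S0--a-->S3 (new), S0--b-->S2 (new), S0--c-->S1 (new)
  visit S3: S3--a-->S2 (seen), S3--b-->S2 (seen), S3--c-->S3 (seen)
  visit S2: S2--a-->S3 (seen), S2--b-->S1 (seen), S2--c-->S0 (seen)
  visit S1: S1--a-->S3 (seen), S1--b-->S3 (seen), S1--c-->S0 (seen)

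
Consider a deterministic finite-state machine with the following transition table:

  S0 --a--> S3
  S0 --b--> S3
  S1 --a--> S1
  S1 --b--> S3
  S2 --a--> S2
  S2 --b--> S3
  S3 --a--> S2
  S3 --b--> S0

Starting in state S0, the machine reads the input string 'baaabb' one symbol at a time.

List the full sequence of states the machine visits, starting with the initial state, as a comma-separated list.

Start: S0
  read 'b': S0 --b--> S3
  read 'a': S3 --a--> S2
  read 'a': S2 --a--> S2
  read 'a': S2 --a--> S2
  read 'b': S2 --b--> S3
  read 'b': S3 --b--> S0

Answer: S0, S3, S2, S2, S2, S3, S0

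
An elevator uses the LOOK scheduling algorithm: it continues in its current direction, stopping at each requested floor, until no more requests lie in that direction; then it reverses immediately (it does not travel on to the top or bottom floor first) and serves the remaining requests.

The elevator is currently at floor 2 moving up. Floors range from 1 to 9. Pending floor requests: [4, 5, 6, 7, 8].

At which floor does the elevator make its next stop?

Answer: 4

Derivation:
Current floor: 2, direction: up
Requests above: [4, 5, 6, 7, 8]
Requests below: []
Moving up and requests lie above → nearest above is min([4, 5, 6, 7, 8]) = 4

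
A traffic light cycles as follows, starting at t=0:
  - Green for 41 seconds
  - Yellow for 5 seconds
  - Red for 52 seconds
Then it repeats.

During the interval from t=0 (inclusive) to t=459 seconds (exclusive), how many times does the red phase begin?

Cycle = 41+5+52 = 98s
red phase starts at t = k*98 + 46 for k=0,1,2,...
Need k*98+46 < 459 → k < 4.214
k ∈ {0, ..., 4} → 5 starts

Answer: 5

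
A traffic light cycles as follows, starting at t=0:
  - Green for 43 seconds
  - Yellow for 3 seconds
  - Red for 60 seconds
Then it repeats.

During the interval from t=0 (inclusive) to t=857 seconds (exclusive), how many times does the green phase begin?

Cycle = 43+3+60 = 106s
green phase starts at t = k*106 + 0 for k=0,1,2,...
Need k*106+0 < 857 → k < 8.085
k ∈ {0, ..., 8} → 9 starts

Answer: 9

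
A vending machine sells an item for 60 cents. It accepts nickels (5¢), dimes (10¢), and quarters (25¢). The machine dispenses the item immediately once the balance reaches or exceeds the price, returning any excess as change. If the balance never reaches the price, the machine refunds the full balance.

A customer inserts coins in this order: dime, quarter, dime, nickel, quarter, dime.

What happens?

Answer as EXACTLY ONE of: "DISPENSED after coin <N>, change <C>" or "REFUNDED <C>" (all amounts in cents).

Price: 60¢
Coin 1 (dime, 10¢): balance = 10¢
Coin 2 (quarter, 25¢): balance = 35¢
Coin 3 (dime, 10¢): balance = 45¢
Coin 4 (nickel, 5¢): balance = 50¢
Coin 5 (quarter, 25¢): balance = 75¢
  → balance >= price → DISPENSE, change = 75 - 60 = 15¢

Answer: DISPENSED after coin 5, change 15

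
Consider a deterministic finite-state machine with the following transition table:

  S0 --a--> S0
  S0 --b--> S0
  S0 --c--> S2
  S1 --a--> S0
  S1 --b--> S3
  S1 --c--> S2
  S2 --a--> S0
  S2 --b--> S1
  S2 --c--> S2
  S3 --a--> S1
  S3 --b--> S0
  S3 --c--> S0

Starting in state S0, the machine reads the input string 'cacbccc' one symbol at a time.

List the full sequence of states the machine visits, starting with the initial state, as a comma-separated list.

Start: S0
  read 'c': S0 --c--> S2
  read 'a': S2 --a--> S0
  read 'c': S0 --c--> S2
  read 'b': S2 --b--> S1
  read 'c': S1 --c--> S2
  read 'c': S2 --c--> S2
  read 'c': S2 --c--> S2

Answer: S0, S2, S0, S2, S1, S2, S2, S2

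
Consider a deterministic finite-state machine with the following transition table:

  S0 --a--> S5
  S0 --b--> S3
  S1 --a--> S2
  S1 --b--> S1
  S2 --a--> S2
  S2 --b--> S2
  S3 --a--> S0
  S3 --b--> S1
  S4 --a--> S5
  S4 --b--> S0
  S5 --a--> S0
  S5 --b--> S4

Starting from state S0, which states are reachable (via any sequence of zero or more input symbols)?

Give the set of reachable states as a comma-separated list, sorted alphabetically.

Answer: S0, S1, S2, S3, S4, S5

Derivation:
BFS from S0:
  visit S0: S0--a-->S5 (new), S0--b-->S3 (new)
  visit S5: S5--a-->S0 (seen), S5--b-->S4 (new)
  visit S3: S3--a-->S0 (seen), S3--b-->S1 (new)
  visit S4: S4--a-->S5 (seen), S4--b-->S0 (seen)
  visit S1: S1--a-->S2 (new), S1--b-->S1 (seen)
  visit S2: S2--a-->S2 (seen), S2--b-->S2 (seen)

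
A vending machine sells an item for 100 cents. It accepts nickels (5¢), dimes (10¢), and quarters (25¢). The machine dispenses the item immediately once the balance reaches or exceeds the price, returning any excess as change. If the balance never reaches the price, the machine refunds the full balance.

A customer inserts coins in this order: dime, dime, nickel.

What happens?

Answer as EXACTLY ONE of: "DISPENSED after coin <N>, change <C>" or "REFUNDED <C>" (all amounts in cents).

Answer: REFUNDED 25

Derivation:
Price: 100¢
Coin 1 (dime, 10¢): balance = 10¢
Coin 2 (dime, 10¢): balance = 20¢
Coin 3 (nickel, 5¢): balance = 25¢
All coins inserted, balance 25¢ < price 100¢ → REFUND 25¢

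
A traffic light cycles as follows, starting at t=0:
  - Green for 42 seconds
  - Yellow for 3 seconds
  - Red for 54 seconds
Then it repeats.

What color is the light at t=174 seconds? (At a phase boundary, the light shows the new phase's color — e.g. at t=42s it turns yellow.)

Cycle length = 42 + 3 + 54 = 99s
t = 174, phase_t = 174 mod 99 = 75
75 >= 45 → RED

Answer: red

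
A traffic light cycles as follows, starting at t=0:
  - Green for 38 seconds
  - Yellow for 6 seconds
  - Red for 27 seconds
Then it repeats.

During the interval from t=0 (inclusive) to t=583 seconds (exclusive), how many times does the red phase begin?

Answer: 8

Derivation:
Cycle = 38+6+27 = 71s
red phase starts at t = k*71 + 44 for k=0,1,2,...
Need k*71+44 < 583 → k < 7.592
k ∈ {0, ..., 7} → 8 starts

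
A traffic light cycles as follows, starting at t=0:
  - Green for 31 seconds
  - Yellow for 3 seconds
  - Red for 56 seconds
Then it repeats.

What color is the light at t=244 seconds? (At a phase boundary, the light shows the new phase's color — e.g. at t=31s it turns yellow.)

Answer: red

Derivation:
Cycle length = 31 + 3 + 56 = 90s
t = 244, phase_t = 244 mod 90 = 64
64 >= 34 → RED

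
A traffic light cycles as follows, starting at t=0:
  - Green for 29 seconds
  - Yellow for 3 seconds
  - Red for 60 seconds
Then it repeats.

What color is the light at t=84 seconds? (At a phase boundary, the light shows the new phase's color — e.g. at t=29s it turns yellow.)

Answer: red

Derivation:
Cycle length = 29 + 3 + 60 = 92s
t = 84, phase_t = 84 mod 92 = 84
84 >= 32 → RED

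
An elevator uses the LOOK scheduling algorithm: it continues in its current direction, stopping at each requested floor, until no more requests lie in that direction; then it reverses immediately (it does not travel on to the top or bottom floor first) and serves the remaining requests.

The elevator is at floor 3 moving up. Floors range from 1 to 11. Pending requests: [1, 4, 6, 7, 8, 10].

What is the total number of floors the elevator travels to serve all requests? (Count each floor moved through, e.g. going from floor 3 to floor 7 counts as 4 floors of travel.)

Start at floor 3 moving up, LOOK stop order: [4, 6, 7, 8, 10, 1]
  3 → 4: |4-3| = 1, total = 1
  4 → 6: |6-4| = 2, total = 3
  6 → 7: |7-6| = 1, total = 4
  7 → 8: |8-7| = 1, total = 5
  8 → 10: |10-8| = 2, total = 7
  10 → 1: |1-10| = 9, total = 16

Answer: 16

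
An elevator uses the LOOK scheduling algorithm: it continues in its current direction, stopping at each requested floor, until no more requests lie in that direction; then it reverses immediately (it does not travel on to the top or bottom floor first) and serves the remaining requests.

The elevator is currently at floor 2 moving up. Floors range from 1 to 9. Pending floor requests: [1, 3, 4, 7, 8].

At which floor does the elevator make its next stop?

Answer: 3

Derivation:
Current floor: 2, direction: up
Requests above: [3, 4, 7, 8]
Requests below: [1]
Moving up and requests lie above → nearest above is min([3, 4, 7, 8]) = 3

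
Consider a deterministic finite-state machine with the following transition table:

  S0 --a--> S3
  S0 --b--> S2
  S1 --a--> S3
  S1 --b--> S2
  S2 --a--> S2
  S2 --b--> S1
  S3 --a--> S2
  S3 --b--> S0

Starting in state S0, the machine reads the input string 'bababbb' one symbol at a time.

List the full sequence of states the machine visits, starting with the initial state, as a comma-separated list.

Answer: S0, S2, S2, S1, S3, S0, S2, S1

Derivation:
Start: S0
  read 'b': S0 --b--> S2
  read 'a': S2 --a--> S2
  read 'b': S2 --b--> S1
  read 'a': S1 --a--> S3
  read 'b': S3 --b--> S0
  read 'b': S0 --b--> S2
  read 'b': S2 --b--> S1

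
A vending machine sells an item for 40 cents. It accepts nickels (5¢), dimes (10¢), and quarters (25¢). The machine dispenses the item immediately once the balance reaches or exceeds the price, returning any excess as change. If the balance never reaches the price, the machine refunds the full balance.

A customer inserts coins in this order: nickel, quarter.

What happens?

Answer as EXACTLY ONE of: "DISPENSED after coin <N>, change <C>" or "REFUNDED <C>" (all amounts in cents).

Price: 40¢
Coin 1 (nickel, 5¢): balance = 5¢
Coin 2 (quarter, 25¢): balance = 30¢
All coins inserted, balance 30¢ < price 40¢ → REFUND 30¢

Answer: REFUNDED 30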